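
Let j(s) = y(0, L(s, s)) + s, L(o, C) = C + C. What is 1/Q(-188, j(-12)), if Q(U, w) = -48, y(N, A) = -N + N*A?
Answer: -1/48 ≈ -0.020833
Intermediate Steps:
L(o, C) = 2*C
y(N, A) = -N + A*N
j(s) = s (j(s) = 0*(-1 + 2*s) + s = 0 + s = s)
1/Q(-188, j(-12)) = 1/(-48) = -1/48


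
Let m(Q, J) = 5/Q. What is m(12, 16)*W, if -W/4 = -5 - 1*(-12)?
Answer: -35/3 ≈ -11.667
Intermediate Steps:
W = -28 (W = -4*(-5 - 1*(-12)) = -4*(-5 + 12) = -4*7 = -28)
m(12, 16)*W = (5/12)*(-28) = -35/3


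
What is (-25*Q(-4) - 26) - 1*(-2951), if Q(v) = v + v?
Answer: 3125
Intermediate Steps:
Q(v) = 2*v
(-25*Q(-4) - 26) - 1*(-2951) = (-50*(-4) - 26) - 1*(-2951) = (-25*(-8) - 26) + 2951 = (200 - 26) + 2951 = 174 + 2951 = 3125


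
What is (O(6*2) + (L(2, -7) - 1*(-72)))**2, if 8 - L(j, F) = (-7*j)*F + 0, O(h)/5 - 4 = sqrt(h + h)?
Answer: 604 + 40*sqrt(6) ≈ 701.98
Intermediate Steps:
O(h) = 20 + 5*sqrt(2)*sqrt(h) (O(h) = 20 + 5*sqrt(h + h) = 20 + 5*sqrt(2*h) = 20 + 5*(sqrt(2)*sqrt(h)) = 20 + 5*sqrt(2)*sqrt(h))
L(j, F) = 8 + 7*F*j (L(j, F) = 8 - ((-7*j)*F + 0) = 8 - (-7*F*j + 0) = 8 - (-7)*F*j = 8 + 7*F*j)
(O(6*2) + (L(2, -7) - 1*(-72)))**2 = ((20 + 5*sqrt(2)*sqrt(6*2)) + ((8 + 7*(-7)*2) - 1*(-72)))**2 = ((20 + 5*sqrt(2)*sqrt(12)) + ((8 - 98) + 72))**2 = ((20 + 5*sqrt(2)*(2*sqrt(3))) + (-90 + 72))**2 = ((20 + 10*sqrt(6)) - 18)**2 = (2 + 10*sqrt(6))**2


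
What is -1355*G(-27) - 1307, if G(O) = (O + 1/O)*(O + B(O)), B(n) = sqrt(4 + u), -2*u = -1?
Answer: -990457 + 494575*sqrt(2)/9 ≈ -9.1274e+5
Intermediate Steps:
u = 1/2 (u = -1/2*(-1) = 1/2 ≈ 0.50000)
B(n) = 3*sqrt(2)/2 (B(n) = sqrt(4 + 1/2) = sqrt(9/2) = 3*sqrt(2)/2)
G(O) = (O + 1/O)*(O + 3*sqrt(2)/2)
-1355*G(-27) - 1307 = -1355*(1 + (-27)**2 + (3/2)*(-27)*sqrt(2) + (3/2)*sqrt(2)/(-27)) - 1307 = -1355*(1 + 729 - 81*sqrt(2)/2 + (3/2)*sqrt(2)*(-1/27)) - 1307 = -1355*(1 + 729 - 81*sqrt(2)/2 - sqrt(2)/18) - 1307 = -1355*(730 - 365*sqrt(2)/9) - 1307 = (-989150 + 494575*sqrt(2)/9) - 1307 = -990457 + 494575*sqrt(2)/9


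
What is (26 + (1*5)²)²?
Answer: 2601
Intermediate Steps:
(26 + (1*5)²)² = (26 + 5²)² = (26 + 25)² = 51² = 2601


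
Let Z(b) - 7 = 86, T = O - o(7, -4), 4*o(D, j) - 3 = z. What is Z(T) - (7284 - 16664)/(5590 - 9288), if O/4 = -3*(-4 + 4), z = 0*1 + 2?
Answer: 167267/1849 ≈ 90.464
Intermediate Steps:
z = 2 (z = 0 + 2 = 2)
O = 0 (O = 4*(-3*(-4 + 4)) = 4*(-3*0) = 4*0 = 0)
o(D, j) = 5/4 (o(D, j) = ¾ + (¼)*2 = ¾ + ½ = 5/4)
T = -5/4 (T = 0 - 1*5/4 = 0 - 5/4 = -5/4 ≈ -1.2500)
Z(b) = 93 (Z(b) = 7 + 86 = 93)
Z(T) - (7284 - 16664)/(5590 - 9288) = 93 - (7284 - 16664)/(5590 - 9288) = 93 - (-9380)/(-3698) = 93 - (-9380)*(-1)/3698 = 93 - 1*4690/1849 = 93 - 4690/1849 = 167267/1849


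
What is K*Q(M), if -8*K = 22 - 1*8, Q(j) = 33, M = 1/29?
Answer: -231/4 ≈ -57.750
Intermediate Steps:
M = 1/29 ≈ 0.034483
K = -7/4 (K = -(22 - 1*8)/8 = -(22 - 8)/8 = -1/8*14 = -7/4 ≈ -1.7500)
K*Q(M) = -7/4*33 = -231/4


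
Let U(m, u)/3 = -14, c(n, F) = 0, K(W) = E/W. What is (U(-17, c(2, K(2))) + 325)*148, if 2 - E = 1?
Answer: 41884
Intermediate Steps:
E = 1 (E = 2 - 1*1 = 2 - 1 = 1)
K(W) = 1/W
U(m, u) = -42 (U(m, u) = 3*(-14) = -42)
(U(-17, c(2, K(2))) + 325)*148 = (-42 + 325)*148 = 283*148 = 41884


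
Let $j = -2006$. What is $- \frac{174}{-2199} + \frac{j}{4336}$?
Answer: $- \frac{609455}{1589144} \approx -0.38351$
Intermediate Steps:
$- \frac{174}{-2199} + \frac{j}{4336} = - \frac{174}{-2199} - \frac{2006}{4336} = \left(-174\right) \left(- \frac{1}{2199}\right) - \frac{1003}{2168} = \frac{58}{733} - \frac{1003}{2168} = - \frac{609455}{1589144}$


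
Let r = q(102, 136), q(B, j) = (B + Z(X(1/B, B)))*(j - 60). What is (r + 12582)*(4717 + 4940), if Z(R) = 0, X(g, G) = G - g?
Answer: 196365438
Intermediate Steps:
q(B, j) = B*(-60 + j) (q(B, j) = (B + 0)*(j - 60) = B*(-60 + j))
r = 7752 (r = 102*(-60 + 136) = 102*76 = 7752)
(r + 12582)*(4717 + 4940) = (7752 + 12582)*(4717 + 4940) = 20334*9657 = 196365438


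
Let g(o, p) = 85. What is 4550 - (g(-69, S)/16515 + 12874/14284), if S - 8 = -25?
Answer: 107313235475/23590026 ≈ 4549.1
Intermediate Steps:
S = -17 (S = 8 - 25 = -17)
4550 - (g(-69, S)/16515 + 12874/14284) = 4550 - (85/16515 + 12874/14284) = 4550 - (85*(1/16515) + 12874*(1/14284)) = 4550 - (17/3303 + 6437/7142) = 4550 - 1*21382825/23590026 = 4550 - 21382825/23590026 = 107313235475/23590026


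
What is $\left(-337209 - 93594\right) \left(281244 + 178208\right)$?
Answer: $-197933299956$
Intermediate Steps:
$\left(-337209 - 93594\right) \left(281244 + 178208\right) = \left(-337209 - 93594\right) 459452 = \left(-430803\right) 459452 = -197933299956$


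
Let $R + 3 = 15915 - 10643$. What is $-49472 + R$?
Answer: $-44203$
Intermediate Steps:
$R = 5269$ ($R = -3 + \left(15915 - 10643\right) = -3 + 5272 = 5269$)
$-49472 + R = -49472 + 5269 = -44203$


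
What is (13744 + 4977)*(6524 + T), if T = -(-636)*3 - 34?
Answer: 157218958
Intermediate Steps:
T = 1874 (T = -106*(-18) - 34 = 1908 - 34 = 1874)
(13744 + 4977)*(6524 + T) = (13744 + 4977)*(6524 + 1874) = 18721*8398 = 157218958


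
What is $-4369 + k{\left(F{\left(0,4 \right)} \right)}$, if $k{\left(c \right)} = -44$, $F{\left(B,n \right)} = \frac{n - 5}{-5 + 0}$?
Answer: $-4413$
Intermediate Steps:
$F{\left(B,n \right)} = 1 - \frac{n}{5}$ ($F{\left(B,n \right)} = \frac{-5 + n}{-5} = \left(-5 + n\right) \left(- \frac{1}{5}\right) = 1 - \frac{n}{5}$)
$-4369 + k{\left(F{\left(0,4 \right)} \right)} = -4369 - 44 = -4413$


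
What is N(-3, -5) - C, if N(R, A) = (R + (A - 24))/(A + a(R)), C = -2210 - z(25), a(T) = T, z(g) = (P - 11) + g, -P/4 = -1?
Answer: 2232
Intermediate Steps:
P = 4 (P = -4*(-1) = 4)
z(g) = -7 + g (z(g) = (4 - 11) + g = -7 + g)
C = -2228 (C = -2210 - (-7 + 25) = -2210 - 1*18 = -2210 - 18 = -2228)
N(R, A) = (-24 + A + R)/(A + R) (N(R, A) = (R + (A - 24))/(A + R) = (R + (-24 + A))/(A + R) = (-24 + A + R)/(A + R))
N(-3, -5) - C = (-24 - 5 - 3)/(-5 - 3) - 1*(-2228) = -32/(-8) + 2228 = -1/8*(-32) + 2228 = 4 + 2228 = 2232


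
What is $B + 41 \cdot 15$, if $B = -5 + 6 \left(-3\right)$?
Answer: $592$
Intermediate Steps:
$B = -23$ ($B = -5 - 18 = -23$)
$B + 41 \cdot 15 = -23 + 41 \cdot 15 = -23 + 615 = 592$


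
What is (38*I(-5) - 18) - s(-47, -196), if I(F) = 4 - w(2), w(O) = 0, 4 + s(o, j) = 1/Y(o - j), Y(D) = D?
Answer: 20561/149 ≈ 137.99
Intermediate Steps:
s(o, j) = -4 + 1/(o - j)
I(F) = 4 (I(F) = 4 - 1*0 = 4 + 0 = 4)
(38*I(-5) - 18) - s(-47, -196) = (38*4 - 18) - (-1 - 4*(-196) + 4*(-47))/(-196 - 1*(-47)) = (152 - 18) - (-1 + 784 - 188)/(-196 + 47) = 134 - 595/(-149) = 134 - (-1)*595/149 = 134 - 1*(-595/149) = 134 + 595/149 = 20561/149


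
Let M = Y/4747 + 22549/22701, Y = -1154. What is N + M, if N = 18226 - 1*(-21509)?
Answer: 91106167802/2292801 ≈ 39736.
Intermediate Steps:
N = 39735 (N = 18226 + 21509 = 39735)
M = 1720067/2292801 (M = -1154/4747 + 22549/22701 = 1720067/2292801 ≈ 0.75020)
N + M = 39735 + 1720067/2292801 = 91106167802/2292801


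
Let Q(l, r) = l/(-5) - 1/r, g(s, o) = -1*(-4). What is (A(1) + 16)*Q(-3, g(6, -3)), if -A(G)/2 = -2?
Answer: 7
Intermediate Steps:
g(s, o) = 4
Q(l, r) = -1/r - l/5 (Q(l, r) = l*(-⅕) - 1/r = -l/5 - 1/r = -1/r - l/5)
A(G) = 4 (A(G) = -2*(-2) = 4)
(A(1) + 16)*Q(-3, g(6, -3)) = (4 + 16)*(-1/4 - ⅕*(-3)) = 20*(-1*¼ + ⅗) = 20*(-¼ + ⅗) = 20*(7/20) = 7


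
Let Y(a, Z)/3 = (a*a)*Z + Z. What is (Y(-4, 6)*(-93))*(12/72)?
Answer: -4743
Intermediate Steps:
Y(a, Z) = 3*Z + 3*Z*a**2 (Y(a, Z) = 3*((a*a)*Z + Z) = 3*(a**2*Z + Z) = 3*(Z*a**2 + Z) = 3*(Z + Z*a**2) = 3*Z + 3*Z*a**2)
(Y(-4, 6)*(-93))*(12/72) = ((3*6*(1 + (-4)**2))*(-93))*(12/72) = ((3*6*(1 + 16))*(-93))*(12*(1/72)) = ((3*6*17)*(-93))*(1/6) = (306*(-93))*(1/6) = -28458*1/6 = -4743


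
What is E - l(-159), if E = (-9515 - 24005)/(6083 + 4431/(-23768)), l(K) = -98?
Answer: 13371775314/144576313 ≈ 92.489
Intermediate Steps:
E = -796703360/144576313 (E = -33520/(6083 + 4431*(-1/23768)) = -33520/(6083 - 4431/23768) = -33520/144576313/23768 = -33520*23768/144576313 = -796703360/144576313 ≈ -5.5106)
E - l(-159) = -796703360/144576313 - 1*(-98) = -796703360/144576313 + 98 = 13371775314/144576313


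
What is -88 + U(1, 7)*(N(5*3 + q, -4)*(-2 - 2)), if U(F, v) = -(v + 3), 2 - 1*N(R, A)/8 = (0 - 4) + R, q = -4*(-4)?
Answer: -8088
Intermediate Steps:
q = 16
N(R, A) = 48 - 8*R (N(R, A) = 16 - 8*((0 - 4) + R) = 16 - 8*(-4 + R) = 16 + (32 - 8*R) = 48 - 8*R)
U(F, v) = -3 - v (U(F, v) = -(3 + v) = -3 - v)
-88 + U(1, 7)*(N(5*3 + q, -4)*(-2 - 2)) = -88 + (-3 - 1*7)*((48 - 8*(5*3 + 16))*(-2 - 2)) = -88 + (-3 - 7)*((48 - 8*(15 + 16))*(-4)) = -88 - 10*(48 - 8*31)*(-4) = -88 - 10*(48 - 248)*(-4) = -88 - (-2000)*(-4) = -88 - 10*800 = -88 - 8000 = -8088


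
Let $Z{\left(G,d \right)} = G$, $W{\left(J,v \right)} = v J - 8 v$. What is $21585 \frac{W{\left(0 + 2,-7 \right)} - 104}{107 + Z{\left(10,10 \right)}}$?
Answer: $- \frac{446090}{39} \approx -11438.0$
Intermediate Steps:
$W{\left(J,v \right)} = - 8 v + J v$ ($W{\left(J,v \right)} = J v - 8 v = - 8 v + J v$)
$21585 \frac{W{\left(0 + 2,-7 \right)} - 104}{107 + Z{\left(10,10 \right)}} = 21585 \frac{- 7 \left(-8 + \left(0 + 2\right)\right) - 104}{107 + 10} = 21585 \frac{- 7 \left(-8 + 2\right) - 104}{117} = 21585 \left(\left(-7\right) \left(-6\right) - 104\right) \frac{1}{117} = 21585 \left(42 - 104\right) \frac{1}{117} = 21585 \left(\left(-62\right) \frac{1}{117}\right) = 21585 \left(- \frac{62}{117}\right) = - \frac{446090}{39}$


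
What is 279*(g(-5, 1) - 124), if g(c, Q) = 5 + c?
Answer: -34596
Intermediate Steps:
279*(g(-5, 1) - 124) = 279*((5 - 5) - 124) = 279*(0 - 124) = 279*(-124) = -34596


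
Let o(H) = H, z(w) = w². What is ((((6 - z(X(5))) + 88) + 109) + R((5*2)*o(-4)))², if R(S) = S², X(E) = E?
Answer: 3161284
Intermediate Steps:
((((6 - z(X(5))) + 88) + 109) + R((5*2)*o(-4)))² = ((((6 - 1*5²) + 88) + 109) + ((5*2)*(-4))²)² = ((((6 - 1*25) + 88) + 109) + (10*(-4))²)² = ((((6 - 25) + 88) + 109) + (-40)²)² = (((-19 + 88) + 109) + 1600)² = ((69 + 109) + 1600)² = (178 + 1600)² = 1778² = 3161284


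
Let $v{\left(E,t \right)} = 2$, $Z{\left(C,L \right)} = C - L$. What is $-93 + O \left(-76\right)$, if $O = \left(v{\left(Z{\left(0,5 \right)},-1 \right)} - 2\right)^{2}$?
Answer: $-93$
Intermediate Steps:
$O = 0$ ($O = \left(2 - 2\right)^{2} = 0^{2} = 0$)
$-93 + O \left(-76\right) = -93 + 0 \left(-76\right) = -93 + 0 = -93$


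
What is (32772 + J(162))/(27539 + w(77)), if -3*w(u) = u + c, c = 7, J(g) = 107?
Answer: 49/41 ≈ 1.1951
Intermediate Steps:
w(u) = -7/3 - u/3 (w(u) = -(u + 7)/3 = -(7 + u)/3 = -7/3 - u/3)
(32772 + J(162))/(27539 + w(77)) = (32772 + 107)/(27539 + (-7/3 - ⅓*77)) = 32879/(27539 + (-7/3 - 77/3)) = 32879/(27539 - 28) = 32879/27511 = 32879*(1/27511) = 49/41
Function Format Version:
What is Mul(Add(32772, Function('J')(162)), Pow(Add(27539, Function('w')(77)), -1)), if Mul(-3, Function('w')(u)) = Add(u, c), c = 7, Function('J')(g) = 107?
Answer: Rational(49, 41) ≈ 1.1951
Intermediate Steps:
Function('w')(u) = Add(Rational(-7, 3), Mul(Rational(-1, 3), u)) (Function('w')(u) = Mul(Rational(-1, 3), Add(u, 7)) = Mul(Rational(-1, 3), Add(7, u)) = Add(Rational(-7, 3), Mul(Rational(-1, 3), u)))
Mul(Add(32772, Function('J')(162)), Pow(Add(27539, Function('w')(77)), -1)) = Mul(Add(32772, 107), Pow(Add(27539, Add(Rational(-7, 3), Mul(Rational(-1, 3), 77))), -1)) = Mul(32879, Pow(Add(27539, Add(Rational(-7, 3), Rational(-77, 3))), -1)) = Mul(32879, Pow(Add(27539, -28), -1)) = Mul(32879, Pow(27511, -1)) = Mul(32879, Rational(1, 27511)) = Rational(49, 41)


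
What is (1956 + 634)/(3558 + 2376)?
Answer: 1295/2967 ≈ 0.43647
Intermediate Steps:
(1956 + 634)/(3558 + 2376) = 2590/5934 = 2590*(1/5934) = 1295/2967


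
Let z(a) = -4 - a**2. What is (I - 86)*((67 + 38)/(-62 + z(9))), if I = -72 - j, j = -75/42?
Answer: 10935/98 ≈ 111.58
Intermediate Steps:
j = -25/14 (j = -75*1/42 = -25/14 ≈ -1.7857)
I = -983/14 (I = -72 - 1*(-25/14) = -72 + 25/14 = -983/14 ≈ -70.214)
(I - 86)*((67 + 38)/(-62 + z(9))) = (-983/14 - 86)*((67 + 38)/(-62 + (-4 - 1*9**2))) = -32805/(2*(-62 + (-4 - 1*81))) = -32805/(2*(-62 + (-4 - 81))) = -32805/(2*(-62 - 85)) = -32805/(2*(-147)) = -32805*(-1)/(2*147) = -2187/14*(-5/7) = 10935/98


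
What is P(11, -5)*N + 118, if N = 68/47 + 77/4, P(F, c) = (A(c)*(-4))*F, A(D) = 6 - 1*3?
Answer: -122857/47 ≈ -2614.0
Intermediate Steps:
A(D) = 3 (A(D) = 6 - 3 = 3)
P(F, c) = -12*F (P(F, c) = (3*(-4))*F = -12*F)
N = 3891/188 (N = 68*(1/47) + 77*(¼) = 68/47 + 77/4 = 3891/188 ≈ 20.697)
P(11, -5)*N + 118 = -12*11*(3891/188) + 118 = -132*3891/188 + 118 = -128403/47 + 118 = -122857/47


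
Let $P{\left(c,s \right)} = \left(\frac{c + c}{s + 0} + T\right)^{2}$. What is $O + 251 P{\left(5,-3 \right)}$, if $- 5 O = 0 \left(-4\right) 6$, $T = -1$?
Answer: $\frac{42419}{9} \approx 4713.2$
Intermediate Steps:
$O = 0$ ($O = - \frac{0 \left(-4\right) 6}{5} = - \frac{0 \cdot 6}{5} = \left(- \frac{1}{5}\right) 0 = 0$)
$P{\left(c,s \right)} = \left(-1 + \frac{2 c}{s}\right)^{2}$ ($P{\left(c,s \right)} = \left(\frac{c + c}{s + 0} - 1\right)^{2} = \left(\frac{2 c}{s} - 1\right)^{2} = \left(-1 + \frac{2 c}{s}\right)^{2}$)
$O + 251 P{\left(5,-3 \right)} = 0 + 251 \frac{\left(\left(-1\right) \left(-3\right) + 2 \cdot 5\right)^{2}}{9} = 0 + 251 \frac{\left(3 + 10\right)^{2}}{9} = 0 + 251 \frac{13^{2}}{9} = 0 + 251 \cdot \frac{1}{9} \cdot 169 = 0 + 251 \cdot \frac{169}{9} = 0 + \frac{42419}{9} = \frac{42419}{9}$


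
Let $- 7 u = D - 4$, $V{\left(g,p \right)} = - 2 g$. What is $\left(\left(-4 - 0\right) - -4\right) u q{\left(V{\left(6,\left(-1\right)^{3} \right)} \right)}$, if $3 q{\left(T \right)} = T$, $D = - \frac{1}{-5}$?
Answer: $0$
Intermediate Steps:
$D = \frac{1}{5}$ ($D = \left(-1\right) \left(- \frac{1}{5}\right) = \frac{1}{5} \approx 0.2$)
$q{\left(T \right)} = \frac{T}{3}$
$u = \frac{19}{35}$ ($u = - \frac{\frac{1}{5} - 4}{7} = \left(- \frac{1}{7}\right) \left(- \frac{19}{5}\right) = \frac{19}{35} \approx 0.54286$)
$\left(\left(-4 - 0\right) - -4\right) u q{\left(V{\left(6,\left(-1\right)^{3} \right)} \right)} = \left(\left(-4 - 0\right) - -4\right) \frac{19}{35} \frac{\left(-2\right) 6}{3} = \left(\left(-4 + 0\right) + 4\right) \frac{19}{35} \cdot \frac{1}{3} \left(-12\right) = \left(-4 + 4\right) \frac{19}{35} \left(-4\right) = 0 \cdot \frac{19}{35} \left(-4\right) = 0 \left(-4\right) = 0$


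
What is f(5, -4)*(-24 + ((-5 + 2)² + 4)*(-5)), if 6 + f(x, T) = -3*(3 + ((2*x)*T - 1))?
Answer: -9612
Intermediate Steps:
f(x, T) = -12 - 6*T*x (f(x, T) = -6 - 3*(3 + ((2*x)*T - 1)) = -6 - 3*(3 + (2*T*x - 1)) = -6 - 3*(3 + (-1 + 2*T*x)) = -6 - 3*(2 + 2*T*x) = -6 + (-6 - 6*T*x) = -12 - 6*T*x)
f(5, -4)*(-24 + ((-5 + 2)² + 4)*(-5)) = (-12 - 6*(-4)*5)*(-24 + ((-5 + 2)² + 4)*(-5)) = (-12 + 120)*(-24 + ((-3)² + 4)*(-5)) = 108*(-24 + (9 + 4)*(-5)) = 108*(-24 + 13*(-5)) = 108*(-24 - 65) = 108*(-89) = -9612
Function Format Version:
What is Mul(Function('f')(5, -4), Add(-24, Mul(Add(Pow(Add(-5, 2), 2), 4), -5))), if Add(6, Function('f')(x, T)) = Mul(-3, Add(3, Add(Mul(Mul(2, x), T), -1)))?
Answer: -9612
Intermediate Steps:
Function('f')(x, T) = Add(-12, Mul(-6, T, x)) (Function('f')(x, T) = Add(-6, Mul(-3, Add(3, Add(Mul(Mul(2, x), T), -1)))) = Add(-6, Mul(-3, Add(3, Add(Mul(2, T, x), -1)))) = Add(-6, Mul(-3, Add(3, Add(-1, Mul(2, T, x))))) = Add(-6, Mul(-3, Add(2, Mul(2, T, x)))) = Add(-6, Add(-6, Mul(-6, T, x))) = Add(-12, Mul(-6, T, x)))
Mul(Function('f')(5, -4), Add(-24, Mul(Add(Pow(Add(-5, 2), 2), 4), -5))) = Mul(Add(-12, Mul(-6, -4, 5)), Add(-24, Mul(Add(Pow(Add(-5, 2), 2), 4), -5))) = Mul(Add(-12, 120), Add(-24, Mul(Add(Pow(-3, 2), 4), -5))) = Mul(108, Add(-24, Mul(Add(9, 4), -5))) = Mul(108, Add(-24, Mul(13, -5))) = Mul(108, Add(-24, -65)) = Mul(108, -89) = -9612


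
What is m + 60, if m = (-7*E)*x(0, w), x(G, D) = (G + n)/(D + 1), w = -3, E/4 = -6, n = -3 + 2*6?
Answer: -696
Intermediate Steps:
n = 9 (n = -3 + 12 = 9)
E = -24 (E = 4*(-6) = -24)
x(G, D) = (9 + G)/(1 + D) (x(G, D) = (G + 9)/(D + 1) = (9 + G)/(1 + D))
m = -756 (m = (-7*(-24))*((9 + 0)/(1 - 3)) = 168*(9/(-2)) = 168*(-½*9) = 168*(-9/2) = -756)
m + 60 = -756 + 60 = -696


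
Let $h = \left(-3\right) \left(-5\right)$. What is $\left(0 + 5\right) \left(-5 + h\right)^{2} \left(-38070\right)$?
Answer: $-19035000$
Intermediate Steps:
$h = 15$
$\left(0 + 5\right) \left(-5 + h\right)^{2} \left(-38070\right) = \left(0 + 5\right) \left(-5 + 15\right)^{2} \left(-38070\right) = 5 \cdot 10^{2} \left(-38070\right) = 5 \cdot 100 \left(-38070\right) = 500 \left(-38070\right) = -19035000$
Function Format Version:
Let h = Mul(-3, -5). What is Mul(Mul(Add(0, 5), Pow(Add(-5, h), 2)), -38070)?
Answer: -19035000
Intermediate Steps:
h = 15
Mul(Mul(Add(0, 5), Pow(Add(-5, h), 2)), -38070) = Mul(Mul(Add(0, 5), Pow(Add(-5, 15), 2)), -38070) = Mul(Mul(5, Pow(10, 2)), -38070) = Mul(Mul(5, 100), -38070) = Mul(500, -38070) = -19035000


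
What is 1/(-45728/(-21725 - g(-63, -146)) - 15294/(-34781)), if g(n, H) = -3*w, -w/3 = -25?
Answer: 186947875/479821642 ≈ 0.38962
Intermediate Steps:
w = 75 (w = -3*(-25) = 75)
g(n, H) = -225 (g(n, H) = -3*75 = -225)
1/(-45728/(-21725 - g(-63, -146)) - 15294/(-34781)) = 1/(-45728/(-21725 - 1*(-225)) - 15294/(-34781)) = 1/(-45728/(-21725 + 225) - 15294*(-1/34781)) = 1/(-45728/(-21500) + 15294/34781) = 1/(-45728*(-1/21500) + 15294/34781) = 1/(11432/5375 + 15294/34781) = 1/(479821642/186947875) = 186947875/479821642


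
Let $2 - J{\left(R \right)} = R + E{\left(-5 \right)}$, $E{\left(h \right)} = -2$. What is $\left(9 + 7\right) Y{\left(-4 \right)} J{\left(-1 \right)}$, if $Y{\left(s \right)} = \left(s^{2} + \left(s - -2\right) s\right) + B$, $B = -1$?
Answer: $1840$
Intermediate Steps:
$J{\left(R \right)} = 4 - R$ ($J{\left(R \right)} = 2 - \left(R - 2\right) = 2 - \left(-2 + R\right) = 4 - R$)
$Y{\left(s \right)} = -1 + s^{2} + s \left(2 + s\right)$ ($Y{\left(s \right)} = \left(s^{2} + \left(s - -2\right) s\right) - 1 = \left(s^{2} + \left(s + 2\right) s\right) - 1 = \left(s^{2} + \left(2 + s\right) s\right) - 1 = \left(s^{2} + s \left(2 + s\right)\right) - 1 = -1 + s^{2} + s \left(2 + s\right)$)
$\left(9 + 7\right) Y{\left(-4 \right)} J{\left(-1 \right)} = \left(9 + 7\right) \left(-1 + 2 \left(-4\right) + 2 \left(-4\right)^{2}\right) \left(4 - -1\right) = 16 \left(-1 - 8 + 2 \cdot 16\right) \left(4 + 1\right) = 16 \left(-1 - 8 + 32\right) 5 = 16 \cdot 23 \cdot 5 = 368 \cdot 5 = 1840$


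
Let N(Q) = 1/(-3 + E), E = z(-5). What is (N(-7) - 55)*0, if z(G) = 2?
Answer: 0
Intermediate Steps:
E = 2
N(Q) = -1 (N(Q) = 1/(-3 + 2) = 1/(-1) = -1)
(N(-7) - 55)*0 = (-1 - 55)*0 = -56*0 = 0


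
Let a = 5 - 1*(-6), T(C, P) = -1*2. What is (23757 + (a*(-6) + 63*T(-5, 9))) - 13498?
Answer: 10067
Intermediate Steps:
T(C, P) = -2
a = 11 (a = 5 + 6 = 11)
(23757 + (a*(-6) + 63*T(-5, 9))) - 13498 = (23757 + (11*(-6) + 63*(-2))) - 13498 = (23757 + (-66 - 126)) - 13498 = (23757 - 192) - 13498 = 23565 - 13498 = 10067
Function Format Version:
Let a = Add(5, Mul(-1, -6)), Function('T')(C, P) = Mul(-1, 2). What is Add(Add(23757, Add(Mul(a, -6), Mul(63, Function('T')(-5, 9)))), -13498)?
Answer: 10067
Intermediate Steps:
Function('T')(C, P) = -2
a = 11 (a = Add(5, 6) = 11)
Add(Add(23757, Add(Mul(a, -6), Mul(63, Function('T')(-5, 9)))), -13498) = Add(Add(23757, Add(Mul(11, -6), Mul(63, -2))), -13498) = Add(Add(23757, Add(-66, -126)), -13498) = Add(Add(23757, -192), -13498) = Add(23565, -13498) = 10067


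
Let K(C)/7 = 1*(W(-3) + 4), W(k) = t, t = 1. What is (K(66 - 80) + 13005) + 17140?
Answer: 30180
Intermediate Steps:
W(k) = 1
K(C) = 35 (K(C) = 7*(1*(1 + 4)) = 7*(1*5) = 7*5 = 35)
(K(66 - 80) + 13005) + 17140 = (35 + 13005) + 17140 = 13040 + 17140 = 30180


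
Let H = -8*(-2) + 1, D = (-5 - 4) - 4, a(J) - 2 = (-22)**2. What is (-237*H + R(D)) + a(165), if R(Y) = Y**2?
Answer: -3374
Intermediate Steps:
a(J) = 486 (a(J) = 2 + (-22)**2 = 2 + 484 = 486)
D = -13 (D = -9 - 4 = -13)
H = 17 (H = 16 + 1 = 17)
(-237*H + R(D)) + a(165) = (-237*17 + (-13)**2) + 486 = (-4029 + 169) + 486 = -3860 + 486 = -3374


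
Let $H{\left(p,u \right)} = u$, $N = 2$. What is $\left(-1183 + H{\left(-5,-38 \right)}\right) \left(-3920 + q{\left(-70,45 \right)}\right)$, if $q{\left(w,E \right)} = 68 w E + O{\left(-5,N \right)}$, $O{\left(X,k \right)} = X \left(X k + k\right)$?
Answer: $266275680$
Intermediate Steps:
$O{\left(X,k \right)} = X \left(k + X k\right)$
$q{\left(w,E \right)} = 40 + 68 E w$ ($q{\left(w,E \right)} = 68 w E - 10 \left(1 - 5\right) = 68 E w - 10 \left(-4\right) = 68 E w + 40 = 40 + 68 E w$)
$\left(-1183 + H{\left(-5,-38 \right)}\right) \left(-3920 + q{\left(-70,45 \right)}\right) = \left(-1183 - 38\right) \left(-3920 + \left(40 + 68 \cdot 45 \left(-70\right)\right)\right) = - 1221 \left(-3920 + \left(40 - 214200\right)\right) = - 1221 \left(-3920 - 214160\right) = \left(-1221\right) \left(-218080\right) = 266275680$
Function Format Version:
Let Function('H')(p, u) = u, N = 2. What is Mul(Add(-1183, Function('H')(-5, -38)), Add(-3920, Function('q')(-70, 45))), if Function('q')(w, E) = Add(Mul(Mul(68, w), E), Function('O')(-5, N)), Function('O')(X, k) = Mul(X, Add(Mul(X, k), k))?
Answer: 266275680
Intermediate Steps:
Function('O')(X, k) = Mul(X, Add(k, Mul(X, k)))
Function('q')(w, E) = Add(40, Mul(68, E, w)) (Function('q')(w, E) = Add(Mul(Mul(68, w), E), Mul(-5, 2, Add(1, -5))) = Add(Mul(68, E, w), Mul(-5, 2, -4)) = Add(Mul(68, E, w), 40) = Add(40, Mul(68, E, w)))
Mul(Add(-1183, Function('H')(-5, -38)), Add(-3920, Function('q')(-70, 45))) = Mul(Add(-1183, -38), Add(-3920, Add(40, Mul(68, 45, -70)))) = Mul(-1221, Add(-3920, Add(40, -214200))) = Mul(-1221, Add(-3920, -214160)) = Mul(-1221, -218080) = 266275680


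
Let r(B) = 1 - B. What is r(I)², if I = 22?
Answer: 441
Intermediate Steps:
r(I)² = (1 - 1*22)² = (1 - 22)² = (-21)² = 441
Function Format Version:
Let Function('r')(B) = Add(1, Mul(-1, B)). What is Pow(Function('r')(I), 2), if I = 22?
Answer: 441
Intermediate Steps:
Pow(Function('r')(I), 2) = Pow(Add(1, Mul(-1, 22)), 2) = Pow(Add(1, -22), 2) = Pow(-21, 2) = 441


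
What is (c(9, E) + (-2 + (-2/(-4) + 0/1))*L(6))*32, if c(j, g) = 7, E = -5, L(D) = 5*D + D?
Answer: -1504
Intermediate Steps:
L(D) = 6*D
(c(9, E) + (-2 + (-2/(-4) + 0/1))*L(6))*32 = (7 + (-2 + (-2/(-4) + 0/1))*(6*6))*32 = (7 + (-2 + (-2*(-¼) + 0*1))*36)*32 = (7 + (-2 + (½ + 0))*36)*32 = (7 + (-2 + ½)*36)*32 = (7 - 3/2*36)*32 = (7 - 54)*32 = -47*32 = -1504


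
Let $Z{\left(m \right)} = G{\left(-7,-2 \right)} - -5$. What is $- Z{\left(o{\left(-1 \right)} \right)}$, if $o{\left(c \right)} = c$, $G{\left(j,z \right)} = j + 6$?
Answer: $-4$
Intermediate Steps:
$G{\left(j,z \right)} = 6 + j$
$Z{\left(m \right)} = 4$ ($Z{\left(m \right)} = \left(6 - 7\right) - -5 = -1 + 5 = 4$)
$- Z{\left(o{\left(-1 \right)} \right)} = \left(-1\right) 4 = -4$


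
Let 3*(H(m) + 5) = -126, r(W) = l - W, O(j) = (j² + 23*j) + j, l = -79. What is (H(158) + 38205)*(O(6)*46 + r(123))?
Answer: 308240324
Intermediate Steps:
O(j) = j² + 24*j
r(W) = -79 - W
H(m) = -47 (H(m) = -5 + (⅓)*(-126) = -5 - 42 = -47)
(H(158) + 38205)*(O(6)*46 + r(123)) = (-47 + 38205)*((6*(24 + 6))*46 + (-79 - 1*123)) = 38158*((6*30)*46 + (-79 - 123)) = 38158*(180*46 - 202) = 38158*(8280 - 202) = 38158*8078 = 308240324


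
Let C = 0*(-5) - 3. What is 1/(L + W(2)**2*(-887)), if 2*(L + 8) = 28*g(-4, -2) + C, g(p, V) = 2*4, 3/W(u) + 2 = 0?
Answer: -4/7573 ≈ -0.00052819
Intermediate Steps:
W(u) = -3/2 (W(u) = 3/(-2 + 0) = 3/(-2) = 3*(-1/2) = -3/2)
C = -3 (C = 0 - 3 = -3)
g(p, V) = 8
L = 205/2 (L = -8 + (28*8 - 3)/2 = -8 + (224 - 3)/2 = -8 + (1/2)*221 = -8 + 221/2 = 205/2 ≈ 102.50)
1/(L + W(2)**2*(-887)) = 1/(205/2 + (-3/2)**2*(-887)) = 1/(205/2 + (9/4)*(-887)) = 1/(205/2 - 7983/4) = 1/(-7573/4) = -4/7573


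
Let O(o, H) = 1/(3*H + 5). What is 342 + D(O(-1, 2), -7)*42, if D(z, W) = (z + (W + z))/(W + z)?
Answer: 14571/38 ≈ 383.45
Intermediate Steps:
O(o, H) = 1/(5 + 3*H)
D(z, W) = (W + 2*z)/(W + z)
342 + D(O(-1, 2), -7)*42 = 342 + ((-7 + 2/(5 + 3*2))/(-7 + 1/(5 + 3*2)))*42 = 342 + ((-7 + 2/(5 + 6))/(-7 + 1/(5 + 6)))*42 = 342 + ((-7 + 2/11)/(-7 + 1/11))*42 = 342 + ((-7 + 2*(1/11))/(-7 + 1/11))*42 = 342 + ((-7 + 2/11)/(-76/11))*42 = 342 - 11/76*(-75/11)*42 = 342 + (75/76)*42 = 342 + 1575/38 = 14571/38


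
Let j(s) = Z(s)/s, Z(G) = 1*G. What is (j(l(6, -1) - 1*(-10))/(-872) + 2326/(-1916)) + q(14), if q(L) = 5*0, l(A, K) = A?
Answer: -507547/417688 ≈ -1.2151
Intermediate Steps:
Z(G) = G
q(L) = 0
j(s) = 1 (j(s) = s/s = 1)
(j(l(6, -1) - 1*(-10))/(-872) + 2326/(-1916)) + q(14) = (1/(-872) + 2326/(-1916)) + 0 = (1*(-1/872) + 2326*(-1/1916)) + 0 = (-1/872 - 1163/958) + 0 = -507547/417688 + 0 = -507547/417688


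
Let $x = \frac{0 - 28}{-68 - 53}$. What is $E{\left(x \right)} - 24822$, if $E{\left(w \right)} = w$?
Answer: $- \frac{3003434}{121} \approx -24822.0$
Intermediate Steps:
$x = \frac{28}{121}$ ($x = - \frac{28}{-121} = \left(-28\right) \left(- \frac{1}{121}\right) = \frac{28}{121} \approx 0.23141$)
$E{\left(x \right)} - 24822 = \frac{28}{121} - 24822 = - \frac{3003434}{121}$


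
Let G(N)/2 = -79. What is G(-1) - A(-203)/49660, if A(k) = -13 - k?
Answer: -784647/4966 ≈ -158.00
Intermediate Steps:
G(N) = -158 (G(N) = 2*(-79) = -158)
G(-1) - A(-203)/49660 = -158 - (-13 - 1*(-203))/49660 = -158 - (-13 + 203)/49660 = -158 - 190/49660 = -158 - 1*19/4966 = -158 - 19/4966 = -784647/4966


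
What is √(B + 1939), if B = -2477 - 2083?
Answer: I*√2621 ≈ 51.196*I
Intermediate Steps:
B = -4560
√(B + 1939) = √(-4560 + 1939) = √(-2621) = I*√2621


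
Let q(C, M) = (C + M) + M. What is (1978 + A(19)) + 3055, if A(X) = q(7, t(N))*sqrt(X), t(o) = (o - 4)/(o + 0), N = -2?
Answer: 5033 + 13*sqrt(19) ≈ 5089.7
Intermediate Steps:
t(o) = (-4 + o)/o
q(C, M) = C + 2*M
A(X) = 13*sqrt(X) (A(X) = (7 + 2*((-4 - 2)/(-2)))*sqrt(X) = (7 + 2*(-1/2*(-6)))*sqrt(X) = (7 + 2*3)*sqrt(X) = (7 + 6)*sqrt(X) = 13*sqrt(X))
(1978 + A(19)) + 3055 = (1978 + 13*sqrt(19)) + 3055 = 5033 + 13*sqrt(19)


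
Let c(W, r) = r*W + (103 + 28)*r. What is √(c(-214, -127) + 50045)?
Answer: √60586 ≈ 246.14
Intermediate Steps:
c(W, r) = 131*r + W*r (c(W, r) = W*r + 131*r = 131*r + W*r)
√(c(-214, -127) + 50045) = √(-127*(131 - 214) + 50045) = √(-127*(-83) + 50045) = √(10541 + 50045) = √60586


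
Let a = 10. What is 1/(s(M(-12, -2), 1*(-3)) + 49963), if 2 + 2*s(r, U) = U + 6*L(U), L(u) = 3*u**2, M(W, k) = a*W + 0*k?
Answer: 2/100083 ≈ 1.9983e-5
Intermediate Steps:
M(W, k) = 10*W (M(W, k) = 10*W + 0*k = 10*W + 0 = 10*W)
s(r, U) = -1 + U/2 + 9*U**2 (s(r, U) = -1 + (U + 6*(3*U**2))/2 = -1 + (U + 18*U**2)/2 = -1 + (U/2 + 9*U**2) = -1 + U/2 + 9*U**2)
1/(s(M(-12, -2), 1*(-3)) + 49963) = 1/((-1 + (1*(-3))/2 + 9*(1*(-3))**2) + 49963) = 1/((-1 + (1/2)*(-3) + 9*(-3)**2) + 49963) = 1/((-1 - 3/2 + 9*9) + 49963) = 1/((-1 - 3/2 + 81) + 49963) = 1/(157/2 + 49963) = 1/(100083/2) = 2/100083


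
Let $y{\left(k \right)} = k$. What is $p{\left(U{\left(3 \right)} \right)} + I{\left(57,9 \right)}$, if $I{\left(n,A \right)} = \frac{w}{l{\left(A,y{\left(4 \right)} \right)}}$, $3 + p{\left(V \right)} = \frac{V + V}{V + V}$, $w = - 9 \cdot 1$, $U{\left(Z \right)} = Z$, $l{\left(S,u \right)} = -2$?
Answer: $\frac{5}{2} \approx 2.5$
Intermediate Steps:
$w = -9$ ($w = \left(-1\right) 9 = -9$)
$p{\left(V \right)} = -2$ ($p{\left(V \right)} = -3 + \frac{V + V}{V + V} = -3 + \frac{2 V}{2 V} = -3 + 2 V \frac{1}{2 V} = -3 + 1 = -2$)
$I{\left(n,A \right)} = \frac{9}{2}$ ($I{\left(n,A \right)} = - \frac{9}{-2} = \left(-9\right) \left(- \frac{1}{2}\right) = \frac{9}{2}$)
$p{\left(U{\left(3 \right)} \right)} + I{\left(57,9 \right)} = -2 + \frac{9}{2} = \frac{5}{2}$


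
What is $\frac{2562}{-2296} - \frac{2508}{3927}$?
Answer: $- \frac{34241}{19516} \approx -1.7545$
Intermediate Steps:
$\frac{2562}{-2296} - \frac{2508}{3927} = 2562 \left(- \frac{1}{2296}\right) - \frac{76}{119} = - \frac{183}{164} - \frac{76}{119} = - \frac{34241}{19516}$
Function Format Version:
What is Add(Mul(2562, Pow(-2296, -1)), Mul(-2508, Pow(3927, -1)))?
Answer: Rational(-34241, 19516) ≈ -1.7545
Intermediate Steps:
Add(Mul(2562, Pow(-2296, -1)), Mul(-2508, Pow(3927, -1))) = Add(Mul(2562, Rational(-1, 2296)), Mul(-2508, Rational(1, 3927))) = Add(Rational(-183, 164), Rational(-76, 119)) = Rational(-34241, 19516)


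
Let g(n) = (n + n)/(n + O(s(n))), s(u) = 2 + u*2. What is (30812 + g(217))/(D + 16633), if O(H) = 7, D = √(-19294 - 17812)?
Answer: 2733483853/1475700240 - 164341*I*√37106/1475700240 ≈ 1.8523 - 0.021452*I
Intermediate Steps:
D = I*√37106 (D = √(-37106) = I*√37106 ≈ 192.63*I)
s(u) = 2 + 2*u
g(n) = 2*n/(7 + n) (g(n) = (n + n)/(n + 7) = (2*n)/(7 + n) = 2*n/(7 + n))
(30812 + g(217))/(D + 16633) = (30812 + 2*217/(7 + 217))/(I*√37106 + 16633) = (30812 + 2*217/224)/(16633 + I*√37106) = (30812 + 2*217*(1/224))/(16633 + I*√37106) = (30812 + 31/16)/(16633 + I*√37106) = 493023/(16*(16633 + I*√37106))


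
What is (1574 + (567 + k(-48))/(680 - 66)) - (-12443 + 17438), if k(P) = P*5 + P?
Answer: -2100215/614 ≈ -3420.5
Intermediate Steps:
k(P) = 6*P (k(P) = 5*P + P = 6*P)
(1574 + (567 + k(-48))/(680 - 66)) - (-12443 + 17438) = (1574 + (567 + 6*(-48))/(680 - 66)) - (-12443 + 17438) = (1574 + (567 - 288)/614) - 1*4995 = (1574 + 279*(1/614)) - 4995 = (1574 + 279/614) - 4995 = 966715/614 - 4995 = -2100215/614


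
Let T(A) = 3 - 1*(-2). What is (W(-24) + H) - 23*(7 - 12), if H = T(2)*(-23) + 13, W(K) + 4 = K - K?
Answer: 9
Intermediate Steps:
T(A) = 5 (T(A) = 3 + 2 = 5)
W(K) = -4 (W(K) = -4 + (K - K) = -4 + 0 = -4)
H = -102 (H = 5*(-23) + 13 = -115 + 13 = -102)
(W(-24) + H) - 23*(7 - 12) = (-4 - 102) - 23*(7 - 12) = -106 - 23*(-5) = -106 + 115 = 9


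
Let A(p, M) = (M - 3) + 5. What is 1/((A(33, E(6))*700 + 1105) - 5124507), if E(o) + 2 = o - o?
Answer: -1/5123402 ≈ -1.9518e-7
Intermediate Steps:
E(o) = -2 (E(o) = -2 + (o - o) = -2 + 0 = -2)
A(p, M) = 2 + M (A(p, M) = (-3 + M) + 5 = 2 + M)
1/((A(33, E(6))*700 + 1105) - 5124507) = 1/(((2 - 2)*700 + 1105) - 5124507) = 1/((0*700 + 1105) - 5124507) = 1/((0 + 1105) - 5124507) = 1/(1105 - 5124507) = 1/(-5123402) = -1/5123402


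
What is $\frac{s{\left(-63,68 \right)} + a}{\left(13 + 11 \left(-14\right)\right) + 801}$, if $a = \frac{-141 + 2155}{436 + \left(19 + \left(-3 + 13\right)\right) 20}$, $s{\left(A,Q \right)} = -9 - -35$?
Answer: $\frac{2843}{67056} \approx 0.042397$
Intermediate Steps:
$s{\left(A,Q \right)} = 26$ ($s{\left(A,Q \right)} = -9 + 35 = 26$)
$a = \frac{1007}{508}$ ($a = \frac{2014}{436 + \left(19 + 10\right) 20} = \frac{2014}{436 + 29 \cdot 20} = \frac{2014}{436 + 580} = \frac{2014}{1016} = 2014 \cdot \frac{1}{1016} = \frac{1007}{508} \approx 1.9823$)
$\frac{s{\left(-63,68 \right)} + a}{\left(13 + 11 \left(-14\right)\right) + 801} = \frac{26 + \frac{1007}{508}}{\left(13 + 11 \left(-14\right)\right) + 801} = \frac{14215}{508 \left(\left(13 - 154\right) + 801\right)} = \frac{14215}{508 \left(-141 + 801\right)} = \frac{14215}{508 \cdot 660} = \frac{14215}{508} \cdot \frac{1}{660} = \frac{2843}{67056}$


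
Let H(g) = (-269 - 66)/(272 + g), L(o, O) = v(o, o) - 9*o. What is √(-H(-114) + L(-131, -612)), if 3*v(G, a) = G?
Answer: √255558522/474 ≈ 33.726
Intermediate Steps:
v(G, a) = G/3
L(o, O) = -26*o/3 (L(o, O) = o/3 - 9*o = -26*o/3)
H(g) = -335/(272 + g)
√(-H(-114) + L(-131, -612)) = √(-(-335)/(272 - 114) - 26/3*(-131)) = √(-(-335)/158 + 3406/3) = √(-1*(-335/158) + 3406/3) = √(335/158 + 3406/3) = √(539153/474) = √255558522/474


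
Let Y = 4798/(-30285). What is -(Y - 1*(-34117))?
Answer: -1033228547/30285 ≈ -34117.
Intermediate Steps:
Y = -4798/30285 (Y = 4798*(-1/30285) = -4798/30285 ≈ -0.15843)
-(Y - 1*(-34117)) = -(-4798/30285 - 1*(-34117)) = -(-4798/30285 + 34117) = -1*1033228547/30285 = -1033228547/30285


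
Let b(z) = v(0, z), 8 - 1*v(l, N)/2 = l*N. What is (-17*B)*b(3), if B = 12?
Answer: -3264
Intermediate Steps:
v(l, N) = 16 - 2*N*l (v(l, N) = 16 - 2*l*N = 16 - 2*N*l)
b(z) = 16 (b(z) = 16 - 2*z*0 = 16 + 0 = 16)
(-17*B)*b(3) = -17*12*16 = -204*16 = -3264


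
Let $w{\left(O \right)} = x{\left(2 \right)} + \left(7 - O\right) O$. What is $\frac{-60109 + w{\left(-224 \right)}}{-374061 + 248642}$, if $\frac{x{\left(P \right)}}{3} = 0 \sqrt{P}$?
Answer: $\frac{841}{943} \approx 0.89183$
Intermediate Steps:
$x{\left(P \right)} = 0$ ($x{\left(P \right)} = 3 \cdot 0 \sqrt{P} = 3 \cdot 0 = 0$)
$w{\left(O \right)} = O \left(7 - O\right)$ ($w{\left(O \right)} = 0 + \left(7 - O\right) O = 0 + O \left(7 - O\right) = O \left(7 - O\right)$)
$\frac{-60109 + w{\left(-224 \right)}}{-374061 + 248642} = \frac{-60109 - 224 \left(7 - -224\right)}{-374061 + 248642} = \frac{-60109 - 224 \left(7 + 224\right)}{-125419} = \left(-60109 - 51744\right) \left(- \frac{1}{125419}\right) = \left(-111853\right) \left(- \frac{1}{125419}\right) = \frac{841}{943}$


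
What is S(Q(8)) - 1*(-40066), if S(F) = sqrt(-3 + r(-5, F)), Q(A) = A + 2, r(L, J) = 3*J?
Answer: 40066 + 3*sqrt(3) ≈ 40071.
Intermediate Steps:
Q(A) = 2 + A
S(F) = sqrt(-3 + 3*F)
S(Q(8)) - 1*(-40066) = sqrt(-3 + 3*(2 + 8)) - 1*(-40066) = sqrt(-3 + 3*10) + 40066 = sqrt(-3 + 30) + 40066 = sqrt(27) + 40066 = 3*sqrt(3) + 40066 = 40066 + 3*sqrt(3)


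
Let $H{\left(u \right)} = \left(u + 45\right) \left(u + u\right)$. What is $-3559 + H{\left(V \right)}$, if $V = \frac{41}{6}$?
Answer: $- \frac{51311}{18} \approx -2850.6$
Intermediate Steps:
$V = \frac{41}{6}$ ($V = 41 \cdot \frac{1}{6} = \frac{41}{6} \approx 6.8333$)
$H{\left(u \right)} = 2 u \left(45 + u\right)$ ($H{\left(u \right)} = \left(45 + u\right) 2 u = 2 u \left(45 + u\right)$)
$-3559 + H{\left(V \right)} = -3559 + 2 \cdot \frac{41}{6} \left(45 + \frac{41}{6}\right) = -3559 + 2 \cdot \frac{41}{6} \cdot \frac{311}{6} = -3559 + \frac{12751}{18} = - \frac{51311}{18}$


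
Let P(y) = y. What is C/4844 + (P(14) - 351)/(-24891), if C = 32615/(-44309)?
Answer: 71519432287/5342424925236 ≈ 0.013387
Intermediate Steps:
C = -32615/44309 (C = 32615*(-1/44309) = -32615/44309 ≈ -0.73608)
C/4844 + (P(14) - 351)/(-24891) = -32615/44309/4844 + (14 - 351)/(-24891) = -32615/44309*1/4844 - 337*(-1/24891) = -32615/214632796 + 337/24891 = 71519432287/5342424925236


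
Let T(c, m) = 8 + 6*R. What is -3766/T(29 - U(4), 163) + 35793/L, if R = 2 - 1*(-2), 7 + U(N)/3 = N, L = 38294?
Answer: -872377/7472 ≈ -116.75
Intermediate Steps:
U(N) = -21 + 3*N
R = 4 (R = 2 + 2 = 4)
T(c, m) = 32 (T(c, m) = 8 + 6*4 = 8 + 24 = 32)
-3766/T(29 - U(4), 163) + 35793/L = -3766/32 + 35793/38294 = -3766*1/32 + 35793*(1/38294) = -1883/16 + 873/934 = -872377/7472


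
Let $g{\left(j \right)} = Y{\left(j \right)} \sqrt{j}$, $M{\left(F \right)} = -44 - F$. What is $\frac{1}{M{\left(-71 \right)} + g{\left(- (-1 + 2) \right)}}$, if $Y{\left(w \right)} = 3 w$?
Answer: $\frac{3}{82} + \frac{i}{246} \approx 0.036585 + 0.004065 i$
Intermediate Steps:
$g{\left(j \right)} = 3 j^{\frac{3}{2}}$ ($g{\left(j \right)} = 3 j \sqrt{j} = 3 j^{\frac{3}{2}}$)
$\frac{1}{M{\left(-71 \right)} + g{\left(- (-1 + 2) \right)}} = \frac{1}{\left(-44 - -71\right) + 3 \left(- (-1 + 2)\right)^{\frac{3}{2}}} = \frac{1}{\left(-44 + 71\right) + 3 \left(\left(-1\right) 1\right)^{\frac{3}{2}}} = \frac{1}{27 + 3 \left(-1\right)^{\frac{3}{2}}} = \frac{1}{27 + 3 \left(- i\right)} = \frac{1}{27 - 3 i} = \frac{27 + 3 i}{738}$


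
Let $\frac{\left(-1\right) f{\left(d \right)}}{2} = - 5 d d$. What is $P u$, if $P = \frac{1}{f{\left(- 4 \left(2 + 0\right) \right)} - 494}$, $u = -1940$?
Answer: $- \frac{970}{73} \approx -13.288$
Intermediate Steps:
$f{\left(d \right)} = 10 d^{2}$ ($f{\left(d \right)} = - 2 - 5 d d = - 2 \left(- 5 d^{2}\right) = 10 d^{2}$)
$P = \frac{1}{146}$ ($P = \frac{1}{10 \left(- 4 \left(2 + 0\right)\right)^{2} - 494} = \frac{1}{10 \left(\left(-4\right) 2\right)^{2} - 494} = \frac{1}{10 \left(-8\right)^{2} - 494} = \frac{1}{10 \cdot 64 - 494} = \frac{1}{640 - 494} = \frac{1}{146} \approx 0.0068493$)
$P u = \frac{1}{146} \left(-1940\right) = - \frac{970}{73}$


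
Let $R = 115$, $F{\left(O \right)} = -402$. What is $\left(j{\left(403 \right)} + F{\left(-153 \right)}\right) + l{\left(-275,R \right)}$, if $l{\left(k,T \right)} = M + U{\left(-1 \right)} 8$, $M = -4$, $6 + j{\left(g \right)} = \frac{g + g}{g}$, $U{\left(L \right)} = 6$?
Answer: $-362$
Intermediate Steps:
$j{\left(g \right)} = -4$ ($j{\left(g \right)} = -6 + \frac{g + g}{g} = -6 + \frac{2 g}{g} = -6 + 2 = -4$)
$l{\left(k,T \right)} = 44$ ($l{\left(k,T \right)} = -4 + 6 \cdot 8 = -4 + 48 = 44$)
$\left(j{\left(403 \right)} + F{\left(-153 \right)}\right) + l{\left(-275,R \right)} = \left(-4 - 402\right) + 44 = -406 + 44 = -362$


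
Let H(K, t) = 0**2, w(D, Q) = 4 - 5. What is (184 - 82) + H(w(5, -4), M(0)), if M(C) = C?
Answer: 102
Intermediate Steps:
w(D, Q) = -1
H(K, t) = 0
(184 - 82) + H(w(5, -4), M(0)) = (184 - 82) + 0 = 102 + 0 = 102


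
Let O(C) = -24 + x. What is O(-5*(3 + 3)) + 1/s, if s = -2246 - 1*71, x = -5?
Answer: -67194/2317 ≈ -29.000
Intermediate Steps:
s = -2317 (s = -2246 - 71 = -2317)
O(C) = -29 (O(C) = -24 - 5 = -29)
O(-5*(3 + 3)) + 1/s = -29 + 1/(-2317) = -29 - 1/2317 = -67194/2317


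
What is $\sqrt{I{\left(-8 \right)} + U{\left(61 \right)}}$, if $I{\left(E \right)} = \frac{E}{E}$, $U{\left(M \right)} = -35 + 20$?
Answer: $i \sqrt{14} \approx 3.7417 i$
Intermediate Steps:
$U{\left(M \right)} = -15$
$I{\left(E \right)} = 1$
$\sqrt{I{\left(-8 \right)} + U{\left(61 \right)}} = \sqrt{1 - 15} = \sqrt{-14} = i \sqrt{14}$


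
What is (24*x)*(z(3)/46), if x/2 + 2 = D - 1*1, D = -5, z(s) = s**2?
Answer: -1728/23 ≈ -75.130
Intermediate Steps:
x = -16 (x = -4 + 2*(-5 - 1*1) = -4 + 2*(-5 - 1) = -4 + 2*(-6) = -4 - 12 = -16)
(24*x)*(z(3)/46) = (24*(-16))*(3**2/46) = -3456/46 = -384*9/46 = -1728/23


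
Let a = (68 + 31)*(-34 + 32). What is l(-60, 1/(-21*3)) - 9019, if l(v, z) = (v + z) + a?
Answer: -584452/63 ≈ -9277.0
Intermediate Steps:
a = -198 (a = 99*(-2) = -198)
l(v, z) = -198 + v + z (l(v, z) = (v + z) - 198 = -198 + v + z)
l(-60, 1/(-21*3)) - 9019 = (-198 - 60 + 1/(-21*3)) - 9019 = (-198 - 60 + 1/(-63)) - 9019 = (-198 - 60 - 1/63) - 9019 = -16255/63 - 9019 = -584452/63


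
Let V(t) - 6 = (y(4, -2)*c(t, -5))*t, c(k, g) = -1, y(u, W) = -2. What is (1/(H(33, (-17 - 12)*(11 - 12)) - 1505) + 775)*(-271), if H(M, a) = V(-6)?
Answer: -317347504/1511 ≈ -2.1002e+5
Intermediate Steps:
V(t) = 6 + 2*t (V(t) = 6 + (-2*(-1))*t = 6 + 2*t)
H(M, a) = -6 (H(M, a) = 6 + 2*(-6) = 6 - 12 = -6)
(1/(H(33, (-17 - 12)*(11 - 12)) - 1505) + 775)*(-271) = (1/(-6 - 1505) + 775)*(-271) = (1/(-1511) + 775)*(-271) = (-1/1511 + 775)*(-271) = (1171024/1511)*(-271) = -317347504/1511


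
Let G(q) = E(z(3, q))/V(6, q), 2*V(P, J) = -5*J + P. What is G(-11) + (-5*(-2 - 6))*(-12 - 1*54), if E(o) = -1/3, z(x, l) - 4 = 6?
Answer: -483122/183 ≈ -2640.0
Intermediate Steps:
z(x, l) = 10 (z(x, l) = 4 + 6 = 10)
V(P, J) = P/2 - 5*J/2 (V(P, J) = (-5*J + P)/2 = (P - 5*J)/2 = P/2 - 5*J/2)
E(o) = -⅓ (E(o) = -1*⅓ = -⅓)
G(q) = -1/(3*(3 - 5*q/2)) (G(q) = -1/(3*((½)*6 - 5*q/2)) = -1/(3*(3 - 5*q/2)))
G(-11) + (-5*(-2 - 6))*(-12 - 1*54) = 2/(3*(-6 + 5*(-11))) + (-5*(-2 - 6))*(-12 - 1*54) = 2/(3*(-6 - 55)) + (-5*(-8))*(-12 - 54) = (⅔)/(-61) + 40*(-66) = (⅔)*(-1/61) - 2640 = -2/183 - 2640 = -483122/183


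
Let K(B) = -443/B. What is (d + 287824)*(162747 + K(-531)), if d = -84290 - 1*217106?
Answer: -130320002800/59 ≈ -2.2088e+9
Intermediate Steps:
d = -301396 (d = -84290 - 217106 = -301396)
(d + 287824)*(162747 + K(-531)) = (-301396 + 287824)*(162747 - 443/(-531)) = -13572*(162747 - 443*(-1/531)) = -13572*(162747 + 443/531) = -13572*86419100/531 = -130320002800/59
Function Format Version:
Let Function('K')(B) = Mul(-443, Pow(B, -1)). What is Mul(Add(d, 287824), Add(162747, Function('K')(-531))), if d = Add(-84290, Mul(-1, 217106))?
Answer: Rational(-130320002800, 59) ≈ -2.2088e+9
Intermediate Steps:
d = -301396 (d = Add(-84290, -217106) = -301396)
Mul(Add(d, 287824), Add(162747, Function('K')(-531))) = Mul(Add(-301396, 287824), Add(162747, Mul(-443, Pow(-531, -1)))) = Mul(-13572, Add(162747, Mul(-443, Rational(-1, 531)))) = Mul(-13572, Add(162747, Rational(443, 531))) = Mul(-13572, Rational(86419100, 531)) = Rational(-130320002800, 59)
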